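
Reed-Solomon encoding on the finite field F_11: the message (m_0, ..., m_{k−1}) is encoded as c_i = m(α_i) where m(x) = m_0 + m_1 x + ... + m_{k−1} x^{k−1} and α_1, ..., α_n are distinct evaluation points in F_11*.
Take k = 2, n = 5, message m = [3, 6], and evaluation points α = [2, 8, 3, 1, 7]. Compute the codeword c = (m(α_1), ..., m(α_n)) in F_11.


c = [4, 7, 10, 9, 1]

Message polynomial: m(x) = 3 + 6·x (mod 11).
For each evaluation point α_i, compute m(α_i) mod 11:
  α_1 = 2: Horner steps 6 → 4, so m(2) = 4.
  α_2 = 8: Horner steps 6 → 7, so m(8) = 7.
  α_3 = 3: Horner steps 6 → 10, so m(3) = 10.
  α_4 = 1: Horner steps 6 → 9, so m(1) = 9.
  α_5 = 7: Horner steps 6 → 1, so m(7) = 1.
Codeword c = [4, 7, 10, 9, 1] ∈ F_11^5.


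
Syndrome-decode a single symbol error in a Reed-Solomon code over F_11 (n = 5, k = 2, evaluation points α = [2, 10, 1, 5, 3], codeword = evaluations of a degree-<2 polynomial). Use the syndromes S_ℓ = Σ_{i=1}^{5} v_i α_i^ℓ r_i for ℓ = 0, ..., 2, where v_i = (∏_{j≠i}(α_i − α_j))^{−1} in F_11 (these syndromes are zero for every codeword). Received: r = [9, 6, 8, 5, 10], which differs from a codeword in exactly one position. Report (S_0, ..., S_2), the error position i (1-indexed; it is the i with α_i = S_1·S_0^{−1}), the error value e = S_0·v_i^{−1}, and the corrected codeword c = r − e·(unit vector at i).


S = (4, 9, 1), error at position 4, error magnitude e = 4, c = [9, 6, 8, 1, 10].

Step 1: column multipliers v_i = (∏_{j≠i}(α_i − α_j))^{−1} mod 11.
  i = 1 (α = 2): (2−10)(2−1)(2−5)(2−3) = (−8)·1·(−3)·(−1) = −24 ≡ 9, so v_1 = 9^{−1} = 5 (mod 11).
  i = 2 (α = 10): (10−2)(10−1)(10−5)(10−3) = 8·9·5·7 = 2520 ≡ 1, so v_2 = 1^{−1} = 1 (mod 11).
  i = 3 (α = 1): (1−2)(1−10)(1−5)(1−3) = (−1)·(−9)·(−4)·(−2) = 72 ≡ 6, so v_3 = 6^{−1} = 2 (mod 11).
  i = 4 (α = 5): (5−2)(5−10)(5−1)(5−3) = 3·(−5)·4·2 = −120 ≡ 1, so v_4 = 1^{−1} = 1 (mod 11).
  i = 5 (α = 3): (3−2)(3−10)(3−1)(3−5) = 1·(−7)·2·(−2) = 28 ≡ 6, so v_5 = 6^{−1} = 2 (mod 11).
  v = [5, 1, 2, 1, 2].
Step 2: syndromes of r = [9, 6, 8, 5, 10] (all sums mod 11).
  S_0 = Σ v_i r_i = 5·9 + 1·6 + 2·8 + 1·5 + 2·10 = 92 ≡ 4.
  S_1 = Σ v_i α_i r_i = 5·2·9 + 1·10·6 + 2·1·8 + 1·5·5 + 2·3·10 = 251 ≡ 9.
  α_i^2 mod 11 = [4, 1, 1, 3, 9].
  S_2 = Σ v_i α_i^2 r_i = 5·4·9 + 1·1·6 + 2·1·8 + 1·3·5 + 2·9·10 = 397 ≡ 1.
  S = (4, 9, 1) ≠ 0, so r is not a codeword (an error is present).
Step 3: locate the error. For a single error e at position i, S_ℓ = v_i·e·α_i^ℓ, so α_err = S_1/S_0.
  S_0^{−1} = 4^{−1} = 3 (mod 11), so α_err = 9·3 = 27 ≡ 5 = α_4. Error position i = 4.
  Consistency check: S_2/S_1 = 1·5 = 5 ≡ 5 = α_err ✓ (single-error assumption holds).
Step 4: error magnitude e = S_0/v_4 = S_0·∏_{j≠4}(α_4 − α_j) = 4·1 = 4 ≡ 4 (mod 11).
Step 5: correct position 4: c_4 = r_4 − e = 5 − 4 ≡ 1 (mod 11). Hence c = [9, 6, 8, 1, 10].
  Check: interpolating c through the α_i gives m(x) = 7 + 1·x (degree < 2) with m(α_i) = c_i for every i, so c is indeed a codeword.


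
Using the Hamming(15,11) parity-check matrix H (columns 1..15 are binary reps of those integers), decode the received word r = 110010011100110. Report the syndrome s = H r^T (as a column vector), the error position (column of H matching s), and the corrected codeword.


s = (1, 1, 1, 0)^T, error position = 14, corrected codeword c = 110010011100100

Compute s = H r^T mod 2 one row at a time:
  s_1 = 1 + 1 + 1 + 0 + 0 + 1 + 1 + 0 = 5 ≡ 1 (mod 2).
  s_2 = 0 + 1 + 0 + 0 + 0 + 1 + 1 + 0 = 3 ≡ 1 (mod 2).
  s_3 = 1 + 0 + 0 + 0 + 1 + 0 + 1 + 0 = 3 ≡ 1 (mod 2).
  s_4 = 1 + 0 + 1 + 0 + 1 + 0 + 1 + 0 = 4 ≡ 0 (mod 2).
s = (1, 1, 1, 0)^T — this equals column 14 of H (binary 1110), so error is at position 14.
Correct: flip bit 14 of r = 110010011100110 to get c = 110010011100100.


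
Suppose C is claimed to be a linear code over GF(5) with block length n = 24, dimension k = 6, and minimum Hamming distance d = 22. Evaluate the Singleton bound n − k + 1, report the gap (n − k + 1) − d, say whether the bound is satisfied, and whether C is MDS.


Singleton RHS = n − k + 1 = 19, slack = -3, bound violated (no such code; not MDS).

Singleton bound: d ≤ n − k + 1.
Here n = 24, k = 6, so n − k + 1 = 19.
Given d = 22, check d ≤ 19: NO.
Slack = (n − k + 1) − d = -3.
The slack is negative: d = 22 exceeds n − k + 1 = 19 by 3, so the Singleton bound is violated and no linear [24, 6, 22]_5 code can exist. In particular it is not MDS (MDS requires d = n − k + 1 exactly).
Description: the claimed parameters are [24, 6, 22]_5; such a code would be impossible (violates the Singleton bound).


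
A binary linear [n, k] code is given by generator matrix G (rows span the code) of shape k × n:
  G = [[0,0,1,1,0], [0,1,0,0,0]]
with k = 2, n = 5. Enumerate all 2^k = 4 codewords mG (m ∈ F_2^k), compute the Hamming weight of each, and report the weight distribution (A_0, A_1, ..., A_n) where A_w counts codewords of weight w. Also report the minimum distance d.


Weight distribution: A_0 = 1, A_1 = 1, A_2 = 1, A_3 = 1. Minimum distance d = 1.

Enumerate all 2^2 = 4 messages m ∈ F_2^2.
For each, compute codeword c = mG in F_2^5, then tally its weight.
  m = 00 → c = 00000, weight = 0.
  m = 10 → c = 00110, weight = 2.
  m = 01 → c = 01000, weight = 1.
  m = 11 → c = 01110, weight = 3.
Tally weights:
  weight 0: 1 codewords.
  weight 1: 1 codewords.
  weight 2: 1 codewords.
  weight 3: 1 codewords.
Minimum distance d = smallest w > 0 with A_w > 0 = 1.
Sanity: Σ A_w = 4 = 2^2 = 4 ✓.


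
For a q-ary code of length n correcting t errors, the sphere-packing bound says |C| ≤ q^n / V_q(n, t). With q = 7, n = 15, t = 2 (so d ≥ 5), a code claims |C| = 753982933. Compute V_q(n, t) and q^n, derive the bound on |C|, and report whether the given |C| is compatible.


V_q(n, t) = 3871, q^n = 4747561509943, Hamming bound = 1226443169, |C| = 753982933 ≤ bound (satisfied).

Step 1: Compute V_q(n, t) = Σ_{j=0}^2 C(n, j) (q−1)^j.
  j = 0: C(15,0)·(6)^0 = 1·1 = 1.
  j = 1: C(15,1)·(6)^1 = 15·6 = 90.
  j = 2: C(15,2)·(6)^2 = 105·36 = 3780.
  V_q(n, t) = 1 + 90 + 3780 = 3871.
Step 2: q^n = 7^15 = 4747561509943.
Step 3: Hamming bound ⌊q^n / V_q(n,t)⌋ = ⌊4747561509943/3871⌋ = 1226443169.
Step 4: Compare |C| = 753982933 to 1226443169: satisfied.
The claimed |C| lies below the Hamming bound.


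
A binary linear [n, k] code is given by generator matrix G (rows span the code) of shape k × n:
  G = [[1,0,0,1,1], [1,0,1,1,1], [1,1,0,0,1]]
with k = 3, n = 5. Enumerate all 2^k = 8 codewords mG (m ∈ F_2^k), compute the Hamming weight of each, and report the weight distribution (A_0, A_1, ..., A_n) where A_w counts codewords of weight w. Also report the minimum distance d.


Weight distribution: A_0 = 1, A_1 = 1, A_2 = 1, A_3 = 3, A_4 = 2. Minimum distance d = 1.

Enumerate all 2^3 = 8 messages m ∈ F_2^3.
For each, compute codeword c = mG in F_2^5, then tally its weight.
  m = 000 → c = 00000, weight = 0.
  m = 100 → c = 10011, weight = 3.
  m = 010 → c = 10111, weight = 4.
  m = 110 → c = 00100, weight = 1.
  m = 001 → c = 11001, weight = 3.
  m = 101 → c = 01010, weight = 2.
  m = 011 → c = 01110, weight = 3.
  m = 111 → c = 11101, weight = 4.
Tally weights:
  weight 0: 1 codewords.
  weight 1: 1 codewords.
  weight 2: 1 codewords.
  weight 3: 3 codewords.
  weight 4: 2 codewords.
Minimum distance d = smallest w > 0 with A_w > 0 = 1.
Sanity: Σ A_w = 8 = 2^3 = 8 ✓.


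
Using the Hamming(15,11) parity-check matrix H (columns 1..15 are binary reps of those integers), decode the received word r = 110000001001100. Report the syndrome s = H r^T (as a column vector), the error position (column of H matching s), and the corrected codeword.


s = (1, 0, 1, 1)^T, error position = 11, corrected codeword c = 110000001011100

Compute s = H r^T mod 2 one row at a time:
  s_1 = 0 + 1 + 0 + 0 + 1 + 1 + 0 + 0 = 3 ≡ 1 (mod 2).
  s_2 = 0 + 0 + 0 + 0 + 1 + 1 + 0 + 0 = 2 ≡ 0 (mod 2).
  s_3 = 1 + 0 + 0 + 0 + 0 + 0 + 0 + 0 = 1 ≡ 1 (mod 2).
  s_4 = 1 + 0 + 0 + 0 + 1 + 0 + 1 + 0 = 3 ≡ 1 (mod 2).
s = (1, 0, 1, 1)^T — this equals column 11 of H (binary 1011), so error is at position 11.
Correct: flip bit 11 of r = 110000001001100 to get c = 110000001011100.


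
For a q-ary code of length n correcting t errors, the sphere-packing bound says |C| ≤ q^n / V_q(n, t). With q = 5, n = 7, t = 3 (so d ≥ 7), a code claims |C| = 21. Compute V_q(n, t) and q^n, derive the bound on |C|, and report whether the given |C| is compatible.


V_q(n, t) = 2605, q^n = 78125, Hamming bound = 29, |C| = 21 ≤ bound (satisfied).

Step 1: Compute V_q(n, t) = Σ_{j=0}^3 C(n, j) (q−1)^j.
  j = 0: C(7,0)·(4)^0 = 1·1 = 1.
  j = 1: C(7,1)·(4)^1 = 7·4 = 28.
  j = 2: C(7,2)·(4)^2 = 21·16 = 336.
  j = 3: C(7,3)·(4)^3 = 35·64 = 2240.
  V_q(n, t) = 1 + 28 + 336 + 2240 = 2605.
Step 2: q^n = 5^7 = 78125.
Step 3: Hamming bound ⌊q^n / V_q(n,t)⌋ = ⌊78125/2605⌋ = 29.
Step 4: Compare |C| = 21 to 29: satisfied.
The claimed |C| lies below the Hamming bound.


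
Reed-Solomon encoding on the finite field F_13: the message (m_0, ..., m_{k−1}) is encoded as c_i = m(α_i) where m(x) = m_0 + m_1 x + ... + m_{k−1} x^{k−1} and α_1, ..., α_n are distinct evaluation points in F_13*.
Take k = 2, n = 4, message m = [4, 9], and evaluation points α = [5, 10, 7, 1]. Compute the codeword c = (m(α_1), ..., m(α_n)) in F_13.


c = [10, 3, 2, 0]

Message polynomial: m(x) = 4 + 9·x (mod 13).
For each evaluation point α_i, compute m(α_i) mod 13:
  α_1 = 5: Horner steps 9 → 10, so m(5) = 10.
  α_2 = 10: Horner steps 9 → 3, so m(10) = 3.
  α_3 = 7: Horner steps 9 → 2, so m(7) = 2.
  α_4 = 1: Horner steps 9 → 0, so m(1) = 0.
Codeword c = [10, 3, 2, 0] ∈ F_13^4.


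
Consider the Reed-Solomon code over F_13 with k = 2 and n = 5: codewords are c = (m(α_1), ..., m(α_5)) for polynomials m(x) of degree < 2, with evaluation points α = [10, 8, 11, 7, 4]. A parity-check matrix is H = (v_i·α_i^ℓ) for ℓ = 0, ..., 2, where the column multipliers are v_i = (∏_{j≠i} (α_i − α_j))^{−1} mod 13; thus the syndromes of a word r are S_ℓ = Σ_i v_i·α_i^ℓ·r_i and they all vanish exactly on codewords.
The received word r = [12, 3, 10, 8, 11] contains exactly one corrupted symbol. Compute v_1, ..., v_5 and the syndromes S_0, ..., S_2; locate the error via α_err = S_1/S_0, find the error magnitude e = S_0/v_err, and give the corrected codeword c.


S = (1, 7, 10), error at position 4, error magnitude e = 3, c = [12, 3, 10, 5, 11].

Step 1: column multipliers v_i = (∏_{j≠i}(α_i − α_j))^{−1} mod 13.
  i = 1 (α = 10): (10−8)(10−11)(10−7)(10−4) = 2·(−1)·3·6 = −36 ≡ 3, so v_1 = 3^{−1} = 9 (mod 13).
  i = 2 (α = 8): (8−10)(8−11)(8−7)(8−4) = (−2)·(−3)·1·4 = 24 ≡ 11, so v_2 = 11^{−1} = 6 (mod 13).
  i = 3 (α = 11): (11−10)(11−8)(11−7)(11−4) = 1·3·4·7 = 84 ≡ 6, so v_3 = 6^{−1} = 11 (mod 13).
  i = 4 (α = 7): (7−10)(7−8)(7−11)(7−4) = (−3)·(−1)·(−4)·3 = −36 ≡ 3, so v_4 = 3^{−1} = 9 (mod 13).
  i = 5 (α = 4): (4−10)(4−8)(4−11)(4−7) = (−6)·(−4)·(−7)·(−3) = 504 ≡ 10, so v_5 = 10^{−1} = 4 (mod 13).
  v = [9, 6, 11, 9, 4].
Step 2: syndromes of r = [12, 3, 10, 8, 11] (all sums mod 13).
  S_0 = Σ v_i r_i = 9·12 + 6·3 + 11·10 + 9·8 + 4·11 = 352 ≡ 1.
  S_1 = Σ v_i α_i r_i = 9·10·12 + 6·8·3 + 11·11·10 + 9·7·8 + 4·4·11 = 3114 ≡ 7.
  α_i^2 mod 13 = [9, 12, 4, 10, 3].
  S_2 = Σ v_i α_i^2 r_i = 9·9·12 + 6·12·3 + 11·4·10 + 9·10·8 + 4·3·11 = 2480 ≡ 10.
  S = (1, 7, 10) ≠ 0, so r is not a codeword (an error is present).
Step 3: locate the error. For a single error e at position i, S_ℓ = v_i·e·α_i^ℓ, so α_err = S_1/S_0.
  S_0^{−1} = 1^{−1} = 1 (mod 13), so α_err = 7·1 = 7 ≡ 7 = α_4. Error position i = 4.
  Consistency check: S_2/S_1 = 10·2 = 20 ≡ 7 = α_err ✓ (single-error assumption holds).
Step 4: error magnitude e = S_0/v_4 = S_0·∏_{j≠4}(α_4 − α_j) = 1·3 = 3 ≡ 3 (mod 13).
Step 5: correct position 4: c_4 = r_4 − e = 8 − 3 ≡ 5 (mod 13). Hence c = [12, 3, 10, 5, 11].
  Check: interpolating c through the α_i gives m(x) = 6 + 11·x (degree < 2) with m(α_i) = c_i for every i, so c is indeed a codeword.


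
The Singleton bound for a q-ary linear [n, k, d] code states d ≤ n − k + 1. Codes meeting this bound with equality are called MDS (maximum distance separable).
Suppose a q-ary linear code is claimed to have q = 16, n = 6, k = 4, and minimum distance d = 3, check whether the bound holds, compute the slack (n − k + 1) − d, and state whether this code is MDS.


Singleton RHS = n − k + 1 = 3, slack = 0, bound satisfied, MDS.

Singleton bound: d ≤ n − k + 1.
Here n = 6, k = 4, so n − k + 1 = 3.
Given d = 3, check d ≤ 3: YES.
Slack = (n − k + 1) − d = 0.
The code is MDS (slack = 0).
Description: the claimed parameters are [6, 4, 3]_16; such a code would be MDS (meets Singleton bound).


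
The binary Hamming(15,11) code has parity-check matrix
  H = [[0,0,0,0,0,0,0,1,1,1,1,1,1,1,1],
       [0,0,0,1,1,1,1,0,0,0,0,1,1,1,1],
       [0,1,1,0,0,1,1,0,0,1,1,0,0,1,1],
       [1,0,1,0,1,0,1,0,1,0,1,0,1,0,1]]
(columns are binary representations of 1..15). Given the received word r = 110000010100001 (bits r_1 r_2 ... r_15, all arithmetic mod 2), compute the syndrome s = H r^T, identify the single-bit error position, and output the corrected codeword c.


s = (1, 1, 1, 0)^T, error position = 14, corrected codeword c = 110000010100011

Compute s = H r^T mod 2 one row at a time:
  s_1 = 1 + 0 + 1 + 0 + 0 + 0 + 0 + 1 = 3 ≡ 1 (mod 2).
  s_2 = 0 + 0 + 0 + 0 + 0 + 0 + 0 + 1 = 1 ≡ 1 (mod 2).
  s_3 = 1 + 0 + 0 + 0 + 1 + 0 + 0 + 1 = 3 ≡ 1 (mod 2).
  s_4 = 1 + 0 + 0 + 0 + 0 + 0 + 0 + 1 = 2 ≡ 0 (mod 2).
s = (1, 1, 1, 0)^T — this equals column 14 of H (binary 1110), so error is at position 14.
Correct: flip bit 14 of r = 110000010100001 to get c = 110000010100011.


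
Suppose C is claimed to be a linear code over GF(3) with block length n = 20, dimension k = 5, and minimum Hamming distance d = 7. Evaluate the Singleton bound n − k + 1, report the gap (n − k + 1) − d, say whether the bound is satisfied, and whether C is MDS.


Singleton RHS = n − k + 1 = 16, slack = 9, bound satisfied, not MDS.

Singleton bound: d ≤ n − k + 1.
Here n = 20, k = 5, so n − k + 1 = 16.
Given d = 7, check d ≤ 16: YES.
Slack = (n − k + 1) − d = 9.
The code is NOT MDS (slack = 9 > 0).
Description: the claimed parameters are [20, 5, 7]_3; such a code would be non-MDS.


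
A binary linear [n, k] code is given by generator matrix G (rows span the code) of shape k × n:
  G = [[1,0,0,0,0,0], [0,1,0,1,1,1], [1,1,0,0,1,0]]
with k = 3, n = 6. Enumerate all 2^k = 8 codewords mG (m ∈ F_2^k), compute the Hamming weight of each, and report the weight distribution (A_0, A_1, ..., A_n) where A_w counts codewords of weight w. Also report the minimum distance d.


Weight distribution: A_0 = 1, A_1 = 1, A_2 = 2, A_3 = 2, A_4 = 1, A_5 = 1. Minimum distance d = 1.

Enumerate all 2^3 = 8 messages m ∈ F_2^3.
For each, compute codeword c = mG in F_2^6, then tally its weight.
  m = 000 → c = 000000, weight = 0.
  m = 100 → c = 100000, weight = 1.
  m = 010 → c = 010111, weight = 4.
  m = 110 → c = 110111, weight = 5.
  m = 001 → c = 110010, weight = 3.
  m = 101 → c = 010010, weight = 2.
  m = 011 → c = 100101, weight = 3.
  m = 111 → c = 000101, weight = 2.
Tally weights:
  weight 0: 1 codewords.
  weight 1: 1 codewords.
  weight 2: 2 codewords.
  weight 3: 2 codewords.
  weight 4: 1 codewords.
  weight 5: 1 codewords.
Minimum distance d = smallest w > 0 with A_w > 0 = 1.
Sanity: Σ A_w = 8 = 2^3 = 8 ✓.


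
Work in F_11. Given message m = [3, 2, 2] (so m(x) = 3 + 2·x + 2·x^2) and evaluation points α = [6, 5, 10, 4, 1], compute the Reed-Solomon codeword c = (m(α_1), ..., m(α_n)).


c = [10, 8, 3, 10, 7]

Message polynomial: m(x) = 3 + 2·x + 2·x^2 (mod 11).
For each evaluation point α_i, compute m(α_i) mod 11:
  α_1 = 6: Horner steps 2 → 3 → 10, so m(6) = 10.
  α_2 = 5: Horner steps 2 → 1 → 8, so m(5) = 8.
  α_3 = 10: Horner steps 2 → 0 → 3, so m(10) = 3.
  α_4 = 4: Horner steps 2 → 10 → 10, so m(4) = 10.
  α_5 = 1: Horner steps 2 → 4 → 7, so m(1) = 7.
Codeword c = [10, 8, 3, 10, 7] ∈ F_11^5.


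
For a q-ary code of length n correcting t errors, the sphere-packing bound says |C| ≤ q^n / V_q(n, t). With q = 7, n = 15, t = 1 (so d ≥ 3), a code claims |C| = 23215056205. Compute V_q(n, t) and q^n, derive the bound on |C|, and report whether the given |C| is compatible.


V_q(n, t) = 91, q^n = 4747561509943, Hamming bound = 52171005603, |C| = 23215056205 ≤ bound (satisfied).

Step 1: Compute V_q(n, t) = Σ_{j=0}^1 C(n, j) (q−1)^j.
  j = 0: C(15,0)·(6)^0 = 1·1 = 1.
  j = 1: C(15,1)·(6)^1 = 15·6 = 90.
  V_q(n, t) = 1 + 90 = 91.
Step 2: q^n = 7^15 = 4747561509943.
Step 3: Hamming bound ⌊q^n / V_q(n,t)⌋ = ⌊4747561509943/91⌋ = 52171005603.
Step 4: Compare |C| = 23215056205 to 52171005603: satisfied.
The claimed |C| lies below the Hamming bound.


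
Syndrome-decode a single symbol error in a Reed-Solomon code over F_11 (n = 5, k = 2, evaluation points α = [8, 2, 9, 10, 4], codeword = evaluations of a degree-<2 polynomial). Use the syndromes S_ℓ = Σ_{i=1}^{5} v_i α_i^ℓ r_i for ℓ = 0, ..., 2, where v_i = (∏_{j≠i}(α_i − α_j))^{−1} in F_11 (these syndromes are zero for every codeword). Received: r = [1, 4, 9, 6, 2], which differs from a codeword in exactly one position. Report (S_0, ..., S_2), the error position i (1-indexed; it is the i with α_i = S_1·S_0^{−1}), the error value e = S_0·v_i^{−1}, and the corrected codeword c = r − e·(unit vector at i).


S = (7, 3, 6), error at position 2, error magnitude e = 7, c = [1, 8, 9, 6, 2].

Step 1: column multipliers v_i = (∏_{j≠i}(α_i − α_j))^{−1} mod 11.
  i = 1 (α = 8): (8−2)(8−9)(8−10)(8−4) = 6·(−1)·(−2)·4 = 48 ≡ 4, so v_1 = 4^{−1} = 3 (mod 11).
  i = 2 (α = 2): (2−8)(2−9)(2−10)(2−4) = (−6)·(−7)·(−8)·(−2) = 672 ≡ 1, so v_2 = 1^{−1} = 1 (mod 11).
  i = 3 (α = 9): (9−8)(9−2)(9−10)(9−4) = 1·7·(−1)·5 = −35 ≡ 9, so v_3 = 9^{−1} = 5 (mod 11).
  i = 4 (α = 10): (10−8)(10−2)(10−9)(10−4) = 2·8·1·6 = 96 ≡ 8, so v_4 = 8^{−1} = 7 (mod 11).
  i = 5 (α = 4): (4−8)(4−2)(4−9)(4−10) = (−4)·2·(−5)·(−6) = −240 ≡ 2, so v_5 = 2^{−1} = 6 (mod 11).
  v = [3, 1, 5, 7, 6].
Step 2: syndromes of r = [1, 4, 9, 6, 2] (all sums mod 11).
  S_0 = Σ v_i r_i = 3·1 + 1·4 + 5·9 + 7·6 + 6·2 = 106 ≡ 7.
  S_1 = Σ v_i α_i r_i = 3·8·1 + 1·2·4 + 5·9·9 + 7·10·6 + 6·4·2 = 905 ≡ 3.
  α_i^2 mod 11 = [9, 4, 4, 1, 5].
  S_2 = Σ v_i α_i^2 r_i = 3·9·1 + 1·4·4 + 5·4·9 + 7·1·6 + 6·5·2 = 325 ≡ 6.
  S = (7, 3, 6) ≠ 0, so r is not a codeword (an error is present).
Step 3: locate the error. For a single error e at position i, S_ℓ = v_i·e·α_i^ℓ, so α_err = S_1/S_0.
  S_0^{−1} = 7^{−1} = 8 (mod 11), so α_err = 3·8 = 24 ≡ 2 = α_2. Error position i = 2.
  Consistency check: S_2/S_1 = 6·4 = 24 ≡ 2 = α_err ✓ (single-error assumption holds).
Step 4: error magnitude e = S_0/v_2 = S_0·∏_{j≠2}(α_2 − α_j) = 7·1 = 7 ≡ 7 (mod 11).
Step 5: correct position 2: c_2 = r_2 − e = 4 − 7 ≡ 8 (mod 11). Hence c = [1, 8, 9, 6, 2].
  Check: interpolating c through the α_i gives m(x) = 3 + 8·x (degree < 2) with m(α_i) = c_i for every i, so c is indeed a codeword.


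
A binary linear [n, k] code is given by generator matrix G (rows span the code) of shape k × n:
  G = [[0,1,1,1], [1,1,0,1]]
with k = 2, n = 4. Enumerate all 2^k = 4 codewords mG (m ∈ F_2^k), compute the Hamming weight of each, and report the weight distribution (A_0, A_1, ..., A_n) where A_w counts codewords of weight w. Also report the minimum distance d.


Weight distribution: A_0 = 1, A_2 = 1, A_3 = 2. Minimum distance d = 2.

Enumerate all 2^2 = 4 messages m ∈ F_2^2.
For each, compute codeword c = mG in F_2^4, then tally its weight.
  m = 00 → c = 0000, weight = 0.
  m = 10 → c = 0111, weight = 3.
  m = 01 → c = 1101, weight = 3.
  m = 11 → c = 1010, weight = 2.
Tally weights:
  weight 0: 1 codewords.
  weight 2: 1 codewords.
  weight 3: 2 codewords.
Minimum distance d = smallest w > 0 with A_w > 0 = 2.
Sanity: Σ A_w = 4 = 2^2 = 4 ✓.


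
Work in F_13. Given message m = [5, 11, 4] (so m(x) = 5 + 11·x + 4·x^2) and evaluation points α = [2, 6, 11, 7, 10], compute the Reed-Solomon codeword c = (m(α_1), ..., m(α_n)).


c = [4, 7, 12, 5, 8]

Message polynomial: m(x) = 5 + 11·x + 4·x^2 (mod 13).
For each evaluation point α_i, compute m(α_i) mod 13:
  α_1 = 2: Horner steps 4 → 6 → 4, so m(2) = 4.
  α_2 = 6: Horner steps 4 → 9 → 7, so m(6) = 7.
  α_3 = 11: Horner steps 4 → 3 → 12, so m(11) = 12.
  α_4 = 7: Horner steps 4 → 0 → 5, so m(7) = 5.
  α_5 = 10: Horner steps 4 → 12 → 8, so m(10) = 8.
Codeword c = [4, 7, 12, 5, 8] ∈ F_13^5.


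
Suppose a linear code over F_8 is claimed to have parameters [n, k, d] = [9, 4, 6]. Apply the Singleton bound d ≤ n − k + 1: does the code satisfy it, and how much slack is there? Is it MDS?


Singleton RHS = n − k + 1 = 6, slack = 0, bound satisfied, MDS.

Singleton bound: d ≤ n − k + 1.
Here n = 9, k = 4, so n − k + 1 = 6.
Given d = 6, check d ≤ 6: YES.
Slack = (n − k + 1) − d = 0.
The code is MDS (slack = 0).
Description: the claimed parameters are [9, 4, 6]_8; such a code would be MDS (meets Singleton bound).


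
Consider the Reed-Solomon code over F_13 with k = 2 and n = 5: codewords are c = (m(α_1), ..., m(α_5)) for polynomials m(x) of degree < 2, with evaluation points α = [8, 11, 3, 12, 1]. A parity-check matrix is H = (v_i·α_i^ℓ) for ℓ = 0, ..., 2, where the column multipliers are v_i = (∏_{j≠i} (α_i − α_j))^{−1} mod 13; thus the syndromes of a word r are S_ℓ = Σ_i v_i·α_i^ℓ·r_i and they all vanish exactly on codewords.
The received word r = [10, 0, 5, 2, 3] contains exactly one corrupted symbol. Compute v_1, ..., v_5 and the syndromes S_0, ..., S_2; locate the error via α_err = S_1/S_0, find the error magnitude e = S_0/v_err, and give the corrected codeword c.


S = (11, 2, 11), error at position 4, error magnitude e = 1, c = [10, 0, 5, 1, 3].

Step 1: column multipliers v_i = (∏_{j≠i}(α_i − α_j))^{−1} mod 13.
  i = 1 (α = 8): (8−11)(8−3)(8−12)(8−1) = (−3)·5·(−4)·7 = 420 ≡ 4, so v_1 = 4^{−1} = 10 (mod 13).
  i = 2 (α = 11): (11−8)(11−3)(11−12)(11−1) = 3·8·(−1)·10 = −240 ≡ 7, so v_2 = 7^{−1} = 2 (mod 13).
  i = 3 (α = 3): (3−8)(3−11)(3−12)(3−1) = (−5)·(−8)·(−9)·2 = −720 ≡ 8, so v_3 = 8^{−1} = 5 (mod 13).
  i = 4 (α = 12): (12−8)(12−11)(12−3)(12−1) = 4·1·9·11 = 396 ≡ 6, so v_4 = 6^{−1} = 11 (mod 13).
  i = 5 (α = 1): (1−8)(1−11)(1−3)(1−12) = (−7)·(−10)·(−2)·(−11) = 1540 ≡ 6, so v_5 = 6^{−1} = 11 (mod 13).
  v = [10, 2, 5, 11, 11].
Step 2: syndromes of r = [10, 0, 5, 2, 3] (all sums mod 13).
  S_0 = Σ v_i r_i = 10·10 + 2·0 + 5·5 + 11·2 + 11·3 = 180 ≡ 11.
  S_1 = Σ v_i α_i r_i = 10·8·10 + 2·11·0 + 5·3·5 + 11·12·2 + 11·1·3 = 1172 ≡ 2.
  α_i^2 mod 13 = [12, 4, 9, 1, 1].
  S_2 = Σ v_i α_i^2 r_i = 10·12·10 + 2·4·0 + 5·9·5 + 11·1·2 + 11·1·3 = 1480 ≡ 11.
  S = (11, 2, 11) ≠ 0, so r is not a codeword (an error is present).
Step 3: locate the error. For a single error e at position i, S_ℓ = v_i·e·α_i^ℓ, so α_err = S_1/S_0.
  S_0^{−1} = 11^{−1} = 6 (mod 13), so α_err = 2·6 = 12 ≡ 12 = α_4. Error position i = 4.
  Consistency check: S_2/S_1 = 11·7 = 77 ≡ 12 = α_err ✓ (single-error assumption holds).
Step 4: error magnitude e = S_0/v_4 = S_0·∏_{j≠4}(α_4 − α_j) = 11·6 = 66 ≡ 1 (mod 13).
Step 5: correct position 4: c_4 = r_4 − e = 2 − 1 ≡ 1 (mod 13). Hence c = [10, 0, 5, 1, 3].
  Check: interpolating c through the α_i gives m(x) = 2 + 1·x (degree < 2) with m(α_i) = c_i for every i, so c is indeed a codeword.


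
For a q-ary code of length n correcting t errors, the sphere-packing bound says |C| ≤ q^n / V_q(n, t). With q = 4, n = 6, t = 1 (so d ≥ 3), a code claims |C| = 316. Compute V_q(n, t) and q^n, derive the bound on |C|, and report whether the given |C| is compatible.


V_q(n, t) = 19, q^n = 4096, Hamming bound = 215, |C| = 316 > bound (violated).

Step 1: Compute V_q(n, t) = Σ_{j=0}^1 C(n, j) (q−1)^j.
  j = 0: C(6,0)·(3)^0 = 1·1 = 1.
  j = 1: C(6,1)·(3)^1 = 6·3 = 18.
  V_q(n, t) = 1 + 18 = 19.
Step 2: q^n = 4^6 = 4096.
Step 3: Hamming bound ⌊q^n / V_q(n,t)⌋ = ⌊4096/19⌋ = 215.
Step 4: Compare |C| = 316 to 215: violated.
The claimed |C| lies above the Hamming bound, so no 4-ary code of length 6 with d ≥ 3 can have 316 codewords.


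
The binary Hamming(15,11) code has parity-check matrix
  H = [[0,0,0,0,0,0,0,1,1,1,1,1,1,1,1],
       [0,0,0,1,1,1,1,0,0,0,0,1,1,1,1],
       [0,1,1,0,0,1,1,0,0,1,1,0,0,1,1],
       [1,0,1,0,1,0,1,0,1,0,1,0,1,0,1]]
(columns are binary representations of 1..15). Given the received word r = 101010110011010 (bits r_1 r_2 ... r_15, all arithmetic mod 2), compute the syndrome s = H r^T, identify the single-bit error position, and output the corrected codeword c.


s = (0, 0, 0, 1)^T, error position = 1, corrected codeword c = 001010110011010

Compute s = H r^T mod 2 one row at a time:
  s_1 = 1 + 0 + 0 + 1 + 1 + 0 + 1 + 0 = 4 ≡ 0 (mod 2).
  s_2 = 0 + 1 + 0 + 1 + 1 + 0 + 1 + 0 = 4 ≡ 0 (mod 2).
  s_3 = 0 + 1 + 0 + 1 + 0 + 1 + 1 + 0 = 4 ≡ 0 (mod 2).
  s_4 = 1 + 1 + 1 + 1 + 0 + 1 + 0 + 0 = 5 ≡ 1 (mod 2).
s = (0, 0, 0, 1)^T — this equals column 1 of H (binary 0001), so error is at position 1.
Correct: flip bit 1 of r = 101010110011010 to get c = 001010110011010.


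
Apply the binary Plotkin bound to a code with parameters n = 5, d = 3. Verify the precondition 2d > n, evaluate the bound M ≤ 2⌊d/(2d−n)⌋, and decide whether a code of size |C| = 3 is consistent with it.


Plotkin bound M ≤ 6; given |C| = 3 ≤ bound (satisfied).

Check applicability: 2d = 6, n = 5.
2d − n = 1 > 0, so Plotkin applies.
Compute d/(2d−n) = 3/1 ≈ 3.0000.
⌊d/(2d−n)⌋ = 3.
Plotkin bound: M ≤ 2·3 = 6.
Given |C| = 3, check: satisfied.
This |C| is below the Plotkin bound.


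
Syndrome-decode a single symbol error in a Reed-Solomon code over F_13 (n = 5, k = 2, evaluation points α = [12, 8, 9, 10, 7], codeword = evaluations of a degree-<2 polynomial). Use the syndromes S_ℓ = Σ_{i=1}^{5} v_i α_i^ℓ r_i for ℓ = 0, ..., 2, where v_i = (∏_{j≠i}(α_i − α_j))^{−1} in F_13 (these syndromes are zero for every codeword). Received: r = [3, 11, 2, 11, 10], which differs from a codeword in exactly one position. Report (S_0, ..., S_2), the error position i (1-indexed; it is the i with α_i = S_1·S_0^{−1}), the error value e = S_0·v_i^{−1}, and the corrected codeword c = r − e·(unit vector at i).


S = (1, 8, 12), error at position 2, error magnitude e = 5, c = [3, 6, 2, 11, 10].

Step 1: column multipliers v_i = (∏_{j≠i}(α_i − α_j))^{−1} mod 13.
  i = 1 (α = 12): (12−8)(12−9)(12−10)(12−7) = 4·3·2·5 = 120 ≡ 3, so v_1 = 3^{−1} = 9 (mod 13).
  i = 2 (α = 8): (8−12)(8−9)(8−10)(8−7) = (−4)·(−1)·(−2)·1 = −8 ≡ 5, so v_2 = 5^{−1} = 8 (mod 13).
  i = 3 (α = 9): (9−12)(9−8)(9−10)(9−7) = (−3)·1·(−1)·2 = 6 ≡ 6, so v_3 = 6^{−1} = 11 (mod 13).
  i = 4 (α = 10): (10−12)(10−8)(10−9)(10−7) = (−2)·2·1·3 = −12 ≡ 1, so v_4 = 1^{−1} = 1 (mod 13).
  i = 5 (α = 7): (7−12)(7−8)(7−9)(7−10) = (−5)·(−1)·(−2)·(−3) = 30 ≡ 4, so v_5 = 4^{−1} = 10 (mod 13).
  v = [9, 8, 11, 1, 10].
Step 2: syndromes of r = [3, 11, 2, 11, 10] (all sums mod 13).
  S_0 = Σ v_i r_i = 9·3 + 8·11 + 11·2 + 1·11 + 10·10 = 248 ≡ 1.
  S_1 = Σ v_i α_i r_i = 9·12·3 + 8·8·11 + 11·9·2 + 1·10·11 + 10·7·10 = 2036 ≡ 8.
  α_i^2 mod 13 = [1, 12, 3, 9, 10].
  S_2 = Σ v_i α_i^2 r_i = 9·1·3 + 8·12·11 + 11·3·2 + 1·9·11 + 10·10·10 = 2248 ≡ 12.
  S = (1, 8, 12) ≠ 0, so r is not a codeword (an error is present).
Step 3: locate the error. For a single error e at position i, S_ℓ = v_i·e·α_i^ℓ, so α_err = S_1/S_0.
  S_0^{−1} = 1^{−1} = 1 (mod 13), so α_err = 8·1 = 8 ≡ 8 = α_2. Error position i = 2.
  Consistency check: S_2/S_1 = 12·5 = 60 ≡ 8 = α_err ✓ (single-error assumption holds).
Step 4: error magnitude e = S_0/v_2 = S_0·∏_{j≠2}(α_2 − α_j) = 1·5 = 5 ≡ 5 (mod 13).
Step 5: correct position 2: c_2 = r_2 − e = 11 − 5 ≡ 6 (mod 13). Hence c = [3, 6, 2, 11, 10].
  Check: interpolating c through the α_i gives m(x) = 12 + 9·x (degree < 2) with m(α_i) = c_i for every i, so c is indeed a codeword.


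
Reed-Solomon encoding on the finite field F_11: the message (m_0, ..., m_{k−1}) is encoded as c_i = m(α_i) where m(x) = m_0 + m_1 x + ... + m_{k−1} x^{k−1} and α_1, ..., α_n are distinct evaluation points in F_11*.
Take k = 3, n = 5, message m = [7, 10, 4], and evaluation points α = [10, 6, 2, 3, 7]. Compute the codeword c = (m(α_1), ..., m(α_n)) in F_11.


c = [1, 2, 10, 7, 9]

Message polynomial: m(x) = 7 + 10·x + 4·x^2 (mod 11).
For each evaluation point α_i, compute m(α_i) mod 11:
  α_1 = 10: Horner steps 4 → 6 → 1, so m(10) = 1.
  α_2 = 6: Horner steps 4 → 1 → 2, so m(6) = 2.
  α_3 = 2: Horner steps 4 → 7 → 10, so m(2) = 10.
  α_4 = 3: Horner steps 4 → 0 → 7, so m(3) = 7.
  α_5 = 7: Horner steps 4 → 5 → 9, so m(7) = 9.
Codeword c = [1, 2, 10, 7, 9] ∈ F_11^5.


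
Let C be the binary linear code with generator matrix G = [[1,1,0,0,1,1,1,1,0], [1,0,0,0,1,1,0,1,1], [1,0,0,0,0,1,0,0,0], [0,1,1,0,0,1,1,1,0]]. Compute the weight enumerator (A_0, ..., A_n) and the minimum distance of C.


Weight distribution: A_0 = 1, A_2 = 1, A_3 = 4, A_4 = 3, A_5 = 4, A_6 = 3. Minimum distance d = 2.

Enumerate all 2^4 = 16 messages m ∈ F_2^4.
For each, compute codeword c = mG in F_2^9, then tally its weight.
  m = 0000 → c = 000000000, weight = 0.
  m = 1000 → c = 110011110, weight = 6.
  m = 0100 → c = 100011011, weight = 5.
  m = 1100 → c = 010000101, weight = 3.
  m = 0010 → c = 100001000, weight = 2.
  m = 1010 → c = 010010110, weight = 4.
  m = 0110 → c = 000010011, weight = 3.
  m = 1110 → c = 110001101, weight = 5.
  m = 0001 → c = 011001110, weight = 5.
  m = 1001 → c = 101010000, weight = 3.
  m = 0101 → c = 111010101, weight = 6.
  m = 1101 → c = 001001011, weight = 4.
  m = 0011 → c = 111000110, weight = 5.
  m = 1011 → c = 001011000, weight = 3.
  m = 0111 → c = 011011101, weight = 6.
  m = 1111 → c = 101000011, weight = 4.
Tally weights:
  weight 0: 1 codewords.
  weight 2: 1 codewords.
  weight 3: 4 codewords.
  weight 4: 3 codewords.
  weight 5: 4 codewords.
  weight 6: 3 codewords.
Minimum distance d = smallest w > 0 with A_w > 0 = 2.
Sanity: Σ A_w = 16 = 2^4 = 16 ✓.


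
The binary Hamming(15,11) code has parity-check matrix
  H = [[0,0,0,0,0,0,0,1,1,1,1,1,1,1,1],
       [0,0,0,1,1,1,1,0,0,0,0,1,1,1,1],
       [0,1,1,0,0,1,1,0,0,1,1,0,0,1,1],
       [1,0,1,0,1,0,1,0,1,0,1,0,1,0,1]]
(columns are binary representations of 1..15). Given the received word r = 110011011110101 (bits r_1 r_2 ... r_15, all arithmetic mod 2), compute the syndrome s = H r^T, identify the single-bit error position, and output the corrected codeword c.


s = (0, 0, 1, 0)^T, error position = 2, corrected codeword c = 100011011110101

Compute s = H r^T mod 2 one row at a time:
  s_1 = 1 + 1 + 1 + 1 + 0 + 1 + 0 + 1 = 6 ≡ 0 (mod 2).
  s_2 = 0 + 1 + 1 + 0 + 0 + 1 + 0 + 1 = 4 ≡ 0 (mod 2).
  s_3 = 1 + 0 + 1 + 0 + 1 + 1 + 0 + 1 = 5 ≡ 1 (mod 2).
  s_4 = 1 + 0 + 1 + 0 + 1 + 1 + 1 + 1 = 6 ≡ 0 (mod 2).
s = (0, 0, 1, 0)^T — this equals column 2 of H (binary 0010), so error is at position 2.
Correct: flip bit 2 of r = 110011011110101 to get c = 100011011110101.


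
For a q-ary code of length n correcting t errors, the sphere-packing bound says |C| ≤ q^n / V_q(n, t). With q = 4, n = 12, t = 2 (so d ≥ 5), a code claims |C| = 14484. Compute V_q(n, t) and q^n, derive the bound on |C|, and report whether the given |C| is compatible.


V_q(n, t) = 631, q^n = 16777216, Hamming bound = 26588, |C| = 14484 ≤ bound (satisfied).

Step 1: Compute V_q(n, t) = Σ_{j=0}^2 C(n, j) (q−1)^j.
  j = 0: C(12,0)·(3)^0 = 1·1 = 1.
  j = 1: C(12,1)·(3)^1 = 12·3 = 36.
  j = 2: C(12,2)·(3)^2 = 66·9 = 594.
  V_q(n, t) = 1 + 36 + 594 = 631.
Step 2: q^n = 4^12 = 16777216.
Step 3: Hamming bound ⌊q^n / V_q(n,t)⌋ = ⌊16777216/631⌋ = 26588.
Step 4: Compare |C| = 14484 to 26588: satisfied.
The claimed |C| lies below the Hamming bound.


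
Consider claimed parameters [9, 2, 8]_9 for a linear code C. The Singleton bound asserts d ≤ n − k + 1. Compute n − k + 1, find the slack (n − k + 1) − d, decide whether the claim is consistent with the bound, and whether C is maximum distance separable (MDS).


Singleton RHS = n − k + 1 = 8, slack = 0, bound satisfied, MDS.

Singleton bound: d ≤ n − k + 1.
Here n = 9, k = 2, so n − k + 1 = 8.
Given d = 8, check d ≤ 8: YES.
Slack = (n − k + 1) − d = 0.
The code is MDS (slack = 0).
Description: the claimed parameters are [9, 2, 8]_9; such a code would be MDS (meets Singleton bound).


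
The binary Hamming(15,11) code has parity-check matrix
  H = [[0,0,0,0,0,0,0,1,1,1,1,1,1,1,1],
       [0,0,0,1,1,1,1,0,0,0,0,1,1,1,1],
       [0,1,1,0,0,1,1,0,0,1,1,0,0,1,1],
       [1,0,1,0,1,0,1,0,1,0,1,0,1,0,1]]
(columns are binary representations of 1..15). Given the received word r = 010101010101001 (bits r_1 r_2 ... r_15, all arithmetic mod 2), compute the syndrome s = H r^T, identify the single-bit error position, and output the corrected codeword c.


s = (0, 0, 0, 1)^T, error position = 1, corrected codeword c = 110101010101001

Compute s = H r^T mod 2 one row at a time:
  s_1 = 1 + 0 + 1 + 0 + 1 + 0 + 0 + 1 = 4 ≡ 0 (mod 2).
  s_2 = 1 + 0 + 1 + 0 + 1 + 0 + 0 + 1 = 4 ≡ 0 (mod 2).
  s_3 = 1 + 0 + 1 + 0 + 1 + 0 + 0 + 1 = 4 ≡ 0 (mod 2).
  s_4 = 0 + 0 + 0 + 0 + 0 + 0 + 0 + 1 = 1 ≡ 1 (mod 2).
s = (0, 0, 0, 1)^T — this equals column 1 of H (binary 0001), so error is at position 1.
Correct: flip bit 1 of r = 010101010101001 to get c = 110101010101001.


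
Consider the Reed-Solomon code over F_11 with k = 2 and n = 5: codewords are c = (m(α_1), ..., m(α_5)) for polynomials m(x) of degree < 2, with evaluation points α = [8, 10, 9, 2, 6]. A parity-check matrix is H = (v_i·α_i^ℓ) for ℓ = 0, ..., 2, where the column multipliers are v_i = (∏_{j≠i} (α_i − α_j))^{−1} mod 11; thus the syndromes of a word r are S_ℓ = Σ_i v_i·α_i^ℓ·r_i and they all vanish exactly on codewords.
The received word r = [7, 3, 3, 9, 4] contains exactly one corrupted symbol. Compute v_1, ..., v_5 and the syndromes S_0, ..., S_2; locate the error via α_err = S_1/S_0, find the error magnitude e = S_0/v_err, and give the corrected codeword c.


S = (9, 2, 9), error at position 2, error magnitude e = 4, c = [7, 10, 3, 9, 4].

Step 1: column multipliers v_i = (∏_{j≠i}(α_i − α_j))^{−1} mod 11.
  i = 1 (α = 8): (8−10)(8−9)(8−2)(8−6) = (−2)·(−1)·6·2 = 24 ≡ 2, so v_1 = 2^{−1} = 6 (mod 11).
  i = 2 (α = 10): (10−8)(10−9)(10−2)(10−6) = 2·1·8·4 = 64 ≡ 9, so v_2 = 9^{−1} = 5 (mod 11).
  i = 3 (α = 9): (9−8)(9−10)(9−2)(9−6) = 1·(−1)·7·3 = −21 ≡ 1, so v_3 = 1^{−1} = 1 (mod 11).
  i = 4 (α = 2): (2−8)(2−10)(2−9)(2−6) = (−6)·(−8)·(−7)·(−4) = 1344 ≡ 2, so v_4 = 2^{−1} = 6 (mod 11).
  i = 5 (α = 6): (6−8)(6−10)(6−9)(6−2) = (−2)·(−4)·(−3)·4 = −96 ≡ 3, so v_5 = 3^{−1} = 4 (mod 11).
  v = [6, 5, 1, 6, 4].
Step 2: syndromes of r = [7, 3, 3, 9, 4] (all sums mod 11).
  S_0 = Σ v_i r_i = 6·7 + 5·3 + 1·3 + 6·9 + 4·4 = 130 ≡ 9.
  S_1 = Σ v_i α_i r_i = 6·8·7 + 5·10·3 + 1·9·3 + 6·2·9 + 4·6·4 = 717 ≡ 2.
  α_i^2 mod 11 = [9, 1, 4, 4, 3].
  S_2 = Σ v_i α_i^2 r_i = 6·9·7 + 5·1·3 + 1·4·3 + 6·4·9 + 4·3·4 = 669 ≡ 9.
  S = (9, 2, 9) ≠ 0, so r is not a codeword (an error is present).
Step 3: locate the error. For a single error e at position i, S_ℓ = v_i·e·α_i^ℓ, so α_err = S_1/S_0.
  S_0^{−1} = 9^{−1} = 5 (mod 11), so α_err = 2·5 = 10 ≡ 10 = α_2. Error position i = 2.
  Consistency check: S_2/S_1 = 9·6 = 54 ≡ 10 = α_err ✓ (single-error assumption holds).
Step 4: error magnitude e = S_0/v_2 = S_0·∏_{j≠2}(α_2 − α_j) = 9·9 = 81 ≡ 4 (mod 11).
Step 5: correct position 2: c_2 = r_2 − e = 3 − 4 ≡ 10 (mod 11). Hence c = [7, 10, 3, 9, 4].
  Check: interpolating c through the α_i gives m(x) = 6 + 7·x (degree < 2) with m(α_i) = c_i for every i, so c is indeed a codeword.


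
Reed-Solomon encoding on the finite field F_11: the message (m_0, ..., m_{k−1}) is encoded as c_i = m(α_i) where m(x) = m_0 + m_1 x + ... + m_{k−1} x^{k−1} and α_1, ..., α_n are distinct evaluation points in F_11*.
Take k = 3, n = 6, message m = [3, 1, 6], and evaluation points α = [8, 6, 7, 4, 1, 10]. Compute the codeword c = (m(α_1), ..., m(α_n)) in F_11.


c = [10, 5, 7, 4, 10, 8]

Message polynomial: m(x) = 3 + 1·x + 6·x^2 (mod 11).
For each evaluation point α_i, compute m(α_i) mod 11:
  α_1 = 8: Horner steps 6 → 5 → 10, so m(8) = 10.
  α_2 = 6: Horner steps 6 → 4 → 5, so m(6) = 5.
  α_3 = 7: Horner steps 6 → 10 → 7, so m(7) = 7.
  α_4 = 4: Horner steps 6 → 3 → 4, so m(4) = 4.
  α_5 = 1: Horner steps 6 → 7 → 10, so m(1) = 10.
  α_6 = 10: Horner steps 6 → 6 → 8, so m(10) = 8.
Codeword c = [10, 5, 7, 4, 10, 8] ∈ F_11^6.


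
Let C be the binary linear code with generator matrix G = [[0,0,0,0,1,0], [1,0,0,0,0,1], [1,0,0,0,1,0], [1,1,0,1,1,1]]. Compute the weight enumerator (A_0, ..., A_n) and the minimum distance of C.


Weight distribution: A_0 = 1, A_1 = 3, A_2 = 4, A_3 = 4, A_4 = 3, A_5 = 1. Minimum distance d = 1.

Enumerate all 2^4 = 16 messages m ∈ F_2^4.
For each, compute codeword c = mG in F_2^6, then tally its weight.
  m = 0000 → c = 000000, weight = 0.
  m = 1000 → c = 000010, weight = 1.
  m = 0100 → c = 100001, weight = 2.
  m = 1100 → c = 100011, weight = 3.
  m = 0010 → c = 100010, weight = 2.
  m = 1010 → c = 100000, weight = 1.
  m = 0110 → c = 000011, weight = 2.
  m = 1110 → c = 000001, weight = 1.
  m = 0001 → c = 110111, weight = 5.
  m = 1001 → c = 110101, weight = 4.
  m = 0101 → c = 010110, weight = 3.
  m = 1101 → c = 010100, weight = 2.
  m = 0011 → c = 010101, weight = 3.
  m = 1011 → c = 010111, weight = 4.
  m = 0111 → c = 110100, weight = 3.
  m = 1111 → c = 110110, weight = 4.
Tally weights:
  weight 0: 1 codewords.
  weight 1: 3 codewords.
  weight 2: 4 codewords.
  weight 3: 4 codewords.
  weight 4: 3 codewords.
  weight 5: 1 codewords.
Minimum distance d = smallest w > 0 with A_w > 0 = 1.
Sanity: Σ A_w = 16 = 2^4 = 16 ✓.


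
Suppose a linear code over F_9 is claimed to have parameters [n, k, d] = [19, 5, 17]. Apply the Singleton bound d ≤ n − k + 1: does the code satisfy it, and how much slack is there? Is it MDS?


Singleton RHS = n − k + 1 = 15, slack = -2, bound violated (no such code; not MDS).

Singleton bound: d ≤ n − k + 1.
Here n = 19, k = 5, so n − k + 1 = 15.
Given d = 17, check d ≤ 15: NO.
Slack = (n − k + 1) − d = -2.
The slack is negative: d = 17 exceeds n − k + 1 = 15 by 2, so the Singleton bound is violated and no linear [19, 5, 17]_9 code can exist. In particular it is not MDS (MDS requires d = n − k + 1 exactly).
Description: the claimed parameters are [19, 5, 17]_9; such a code would be impossible (violates the Singleton bound).


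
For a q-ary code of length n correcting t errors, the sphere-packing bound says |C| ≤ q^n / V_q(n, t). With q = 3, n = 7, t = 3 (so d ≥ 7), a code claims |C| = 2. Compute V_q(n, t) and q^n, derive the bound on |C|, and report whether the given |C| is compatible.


V_q(n, t) = 379, q^n = 2187, Hamming bound = 5, |C| = 2 ≤ bound (satisfied).

Step 1: Compute V_q(n, t) = Σ_{j=0}^3 C(n, j) (q−1)^j.
  j = 0: C(7,0)·(2)^0 = 1·1 = 1.
  j = 1: C(7,1)·(2)^1 = 7·2 = 14.
  j = 2: C(7,2)·(2)^2 = 21·4 = 84.
  j = 3: C(7,3)·(2)^3 = 35·8 = 280.
  V_q(n, t) = 1 + 14 + 84 + 280 = 379.
Step 2: q^n = 3^7 = 2187.
Step 3: Hamming bound ⌊q^n / V_q(n,t)⌋ = ⌊2187/379⌋ = 5.
Step 4: Compare |C| = 2 to 5: satisfied.
The claimed |C| lies below the Hamming bound.
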